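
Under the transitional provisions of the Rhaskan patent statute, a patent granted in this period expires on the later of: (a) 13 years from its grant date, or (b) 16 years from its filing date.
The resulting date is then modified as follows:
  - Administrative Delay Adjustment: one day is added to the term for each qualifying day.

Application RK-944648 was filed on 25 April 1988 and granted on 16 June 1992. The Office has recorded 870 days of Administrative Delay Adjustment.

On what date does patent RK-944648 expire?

2007-11-03

(a) grant + 13 years → 16 June 2005.
(b) filing + 16 years → 25 April 2004.
Later of the two: 16 June 2005.
Administrative Delay Adjustment: +870 days → 3 November 2007.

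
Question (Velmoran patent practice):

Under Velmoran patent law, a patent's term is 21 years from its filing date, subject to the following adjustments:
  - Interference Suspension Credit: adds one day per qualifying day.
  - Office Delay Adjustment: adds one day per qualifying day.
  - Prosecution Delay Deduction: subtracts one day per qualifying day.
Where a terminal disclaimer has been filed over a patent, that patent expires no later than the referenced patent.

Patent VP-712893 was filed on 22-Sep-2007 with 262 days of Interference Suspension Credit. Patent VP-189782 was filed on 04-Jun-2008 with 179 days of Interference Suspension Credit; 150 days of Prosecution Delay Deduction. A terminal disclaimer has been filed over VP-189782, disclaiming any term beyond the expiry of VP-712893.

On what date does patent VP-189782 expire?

June 11, 2029

Natural term of VP-189782:
  Base: filing + 21 years → 4 June 2029.
  Interference Suspension Credit: +179 days → 30 November 2029.
  Prosecution Delay Deduction: −150 days → 3 July 2029.
Expiry of referenced patent VP-712893:
  Base: filing + 21 years → 22 September 2028.
  Interference Suspension Credit: +262 days → 11 June 2029.
Terminal disclaimer: VP-189782 expires on the earlier of 3 July 2029 and 11 June 2029.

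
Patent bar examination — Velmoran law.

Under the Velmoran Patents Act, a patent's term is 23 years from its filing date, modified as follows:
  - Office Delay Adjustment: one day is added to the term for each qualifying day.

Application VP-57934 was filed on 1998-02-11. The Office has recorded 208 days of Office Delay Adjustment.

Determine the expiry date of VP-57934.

Base term: filing date + 23 years → 11 February 2021.
Office Delay Adjustment: +208 days → 7 September 2021.

September 7, 2021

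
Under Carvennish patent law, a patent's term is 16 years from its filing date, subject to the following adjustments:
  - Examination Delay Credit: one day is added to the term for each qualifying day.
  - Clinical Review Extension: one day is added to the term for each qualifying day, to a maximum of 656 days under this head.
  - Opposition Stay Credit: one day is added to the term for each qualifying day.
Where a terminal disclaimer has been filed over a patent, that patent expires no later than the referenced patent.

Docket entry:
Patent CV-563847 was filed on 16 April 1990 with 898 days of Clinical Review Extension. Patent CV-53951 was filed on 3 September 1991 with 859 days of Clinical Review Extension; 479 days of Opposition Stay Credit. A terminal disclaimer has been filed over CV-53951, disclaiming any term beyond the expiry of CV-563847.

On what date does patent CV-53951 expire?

Natural term of CV-53951:
  Base: filing + 16 years → 3 September 2007.
  Clinical Review Extension: 859 days claimed exceeds the 656-day cap, so +656 days → 20 June 2009.
  Opposition Stay Credit: +479 days → 12 October 2010.
Expiry of referenced patent CV-563847:
  Base: filing + 16 years → 16 April 2006.
  Clinical Review Extension: 898 days claimed exceeds the 656-day cap, so +656 days → 1 February 2008.
Terminal disclaimer: CV-53951 expires on the earlier of 12 October 2010 and 1 February 2008.

February 1, 2008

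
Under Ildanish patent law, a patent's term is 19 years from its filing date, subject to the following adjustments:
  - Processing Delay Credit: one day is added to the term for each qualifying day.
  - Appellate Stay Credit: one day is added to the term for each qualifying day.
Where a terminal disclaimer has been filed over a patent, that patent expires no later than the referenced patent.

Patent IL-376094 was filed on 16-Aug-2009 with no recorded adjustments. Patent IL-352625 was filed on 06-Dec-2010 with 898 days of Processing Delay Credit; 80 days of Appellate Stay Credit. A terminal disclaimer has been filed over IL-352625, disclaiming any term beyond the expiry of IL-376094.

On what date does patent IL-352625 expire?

2028-08-16

Natural term of IL-352625:
  Base: filing + 19 years → 6 December 2029.
  Processing Delay Credit: +898 days → 22 May 2032.
  Appellate Stay Credit: +80 days → 10 August 2032.
Expiry of referenced patent IL-376094:
  Base: filing + 19 years → 16 August 2028.
Terminal disclaimer: IL-352625 expires on the earlier of 10 August 2032 and 16 August 2028.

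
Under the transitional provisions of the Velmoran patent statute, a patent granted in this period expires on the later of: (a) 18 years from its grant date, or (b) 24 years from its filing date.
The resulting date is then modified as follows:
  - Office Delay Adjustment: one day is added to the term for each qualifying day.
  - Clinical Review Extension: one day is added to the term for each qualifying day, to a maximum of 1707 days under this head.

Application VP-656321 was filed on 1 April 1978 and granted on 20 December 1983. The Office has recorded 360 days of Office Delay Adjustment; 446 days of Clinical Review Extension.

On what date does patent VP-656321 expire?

June 15, 2004

(a) grant + 18 years → 20 December 2001.
(b) filing + 24 years → 1 April 2002.
Later of the two: 1 April 2002.
Office Delay Adjustment: +360 days → 27 March 2003.
Clinical Review Extension: 446 days (within the 1707-day cap) → +446 days → 15 June 2004.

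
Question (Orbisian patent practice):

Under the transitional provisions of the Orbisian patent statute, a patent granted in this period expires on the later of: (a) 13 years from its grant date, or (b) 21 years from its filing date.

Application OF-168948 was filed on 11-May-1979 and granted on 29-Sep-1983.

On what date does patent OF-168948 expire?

(a) grant + 13 years → 29 September 1996.
(b) filing + 21 years → 11 May 2000.
Later of the two: 11 May 2000.

2000-05-11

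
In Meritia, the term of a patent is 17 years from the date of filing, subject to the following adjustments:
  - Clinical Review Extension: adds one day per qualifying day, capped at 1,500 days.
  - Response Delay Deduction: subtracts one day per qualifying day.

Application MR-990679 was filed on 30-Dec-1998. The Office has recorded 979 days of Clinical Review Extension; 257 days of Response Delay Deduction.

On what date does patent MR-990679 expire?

Base term: filing date + 17 years → 30 December 2015.
Clinical Review Extension: 979 days (within the 1500-day cap) → +979 days → 4 September 2018.
Response Delay Deduction: −257 days → 21 December 2017.

2017-12-21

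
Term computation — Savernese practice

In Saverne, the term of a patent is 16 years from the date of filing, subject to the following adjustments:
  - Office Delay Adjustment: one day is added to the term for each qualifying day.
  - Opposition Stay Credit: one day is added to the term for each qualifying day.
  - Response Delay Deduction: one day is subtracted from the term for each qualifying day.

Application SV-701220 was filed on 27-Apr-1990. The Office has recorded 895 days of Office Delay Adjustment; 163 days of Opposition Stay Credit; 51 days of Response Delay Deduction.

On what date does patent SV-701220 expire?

January 28, 2009

Base term: filing date + 16 years → 27 April 2006.
Office Delay Adjustment: +895 days → 8 October 2008.
Opposition Stay Credit: +163 days → 20 March 2009.
Response Delay Deduction: −51 days → 28 January 2009.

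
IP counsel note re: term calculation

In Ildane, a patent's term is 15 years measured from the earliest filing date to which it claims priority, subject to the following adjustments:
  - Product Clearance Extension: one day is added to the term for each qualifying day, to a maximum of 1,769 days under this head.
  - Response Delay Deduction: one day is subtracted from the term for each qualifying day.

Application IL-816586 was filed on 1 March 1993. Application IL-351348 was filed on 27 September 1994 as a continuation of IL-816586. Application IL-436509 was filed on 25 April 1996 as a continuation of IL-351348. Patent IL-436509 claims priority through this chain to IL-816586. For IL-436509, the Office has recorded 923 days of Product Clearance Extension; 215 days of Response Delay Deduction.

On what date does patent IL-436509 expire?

Earliest priority filing: 1 March 1993.
Base term: 1 March 1993 + 15 years → 1 March 2008.
Product Clearance Extension: 923 days (within the 1769-day cap) → +923 days → 10 September 2010.
Response Delay Deduction: −215 days → 7 February 2010.

2010-02-07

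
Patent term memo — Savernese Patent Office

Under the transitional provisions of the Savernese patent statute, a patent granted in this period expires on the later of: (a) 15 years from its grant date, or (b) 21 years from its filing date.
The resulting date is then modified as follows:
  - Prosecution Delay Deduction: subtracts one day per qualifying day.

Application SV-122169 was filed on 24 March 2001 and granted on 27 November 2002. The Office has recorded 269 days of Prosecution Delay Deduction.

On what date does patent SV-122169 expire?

(a) grant + 15 years → 27 November 2017.
(b) filing + 21 years → 24 March 2022.
Later of the two: 24 March 2022.
Prosecution Delay Deduction: −269 days → 28 June 2021.

June 28, 2021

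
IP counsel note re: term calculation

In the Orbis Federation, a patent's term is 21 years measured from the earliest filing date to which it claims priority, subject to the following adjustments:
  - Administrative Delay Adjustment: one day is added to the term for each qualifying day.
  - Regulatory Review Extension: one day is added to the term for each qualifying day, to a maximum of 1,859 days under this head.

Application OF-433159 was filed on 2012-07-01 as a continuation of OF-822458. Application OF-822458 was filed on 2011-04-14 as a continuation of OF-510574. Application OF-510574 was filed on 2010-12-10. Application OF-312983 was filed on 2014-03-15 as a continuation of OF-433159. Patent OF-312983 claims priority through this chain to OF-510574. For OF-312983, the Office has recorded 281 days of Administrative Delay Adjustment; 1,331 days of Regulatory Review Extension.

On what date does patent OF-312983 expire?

Earliest priority filing: 10 December 2010.
Base term: 10 December 2010 + 21 years → 10 December 2031.
Administrative Delay Adjustment: +281 days → 16 September 2032.
Regulatory Review Extension: 1331 days (within the 1859-day cap) → +1331 days → 9 May 2036.

2036-05-09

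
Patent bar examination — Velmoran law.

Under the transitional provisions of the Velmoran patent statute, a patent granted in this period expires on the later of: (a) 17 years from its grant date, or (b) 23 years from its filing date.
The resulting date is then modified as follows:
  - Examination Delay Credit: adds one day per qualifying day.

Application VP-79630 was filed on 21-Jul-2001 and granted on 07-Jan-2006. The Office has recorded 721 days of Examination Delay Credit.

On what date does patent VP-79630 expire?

(a) grant + 17 years → 7 January 2023.
(b) filing + 23 years → 21 July 2024.
Later of the two: 21 July 2024.
Examination Delay Credit: +721 days → 12 July 2026.

July 12, 2026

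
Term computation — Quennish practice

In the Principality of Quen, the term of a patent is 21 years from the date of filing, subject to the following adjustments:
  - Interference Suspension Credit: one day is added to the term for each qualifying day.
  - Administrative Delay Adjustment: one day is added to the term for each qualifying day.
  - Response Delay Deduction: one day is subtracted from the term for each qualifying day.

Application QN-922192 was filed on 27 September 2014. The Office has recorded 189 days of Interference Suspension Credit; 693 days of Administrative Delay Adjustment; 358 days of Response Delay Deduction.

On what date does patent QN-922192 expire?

March 4, 2037

Base term: filing date + 21 years → 27 September 2035.
Interference Suspension Credit: +189 days → 3 April 2036.
Administrative Delay Adjustment: +693 days → 25 February 2038.
Response Delay Deduction: −358 days → 4 March 2037.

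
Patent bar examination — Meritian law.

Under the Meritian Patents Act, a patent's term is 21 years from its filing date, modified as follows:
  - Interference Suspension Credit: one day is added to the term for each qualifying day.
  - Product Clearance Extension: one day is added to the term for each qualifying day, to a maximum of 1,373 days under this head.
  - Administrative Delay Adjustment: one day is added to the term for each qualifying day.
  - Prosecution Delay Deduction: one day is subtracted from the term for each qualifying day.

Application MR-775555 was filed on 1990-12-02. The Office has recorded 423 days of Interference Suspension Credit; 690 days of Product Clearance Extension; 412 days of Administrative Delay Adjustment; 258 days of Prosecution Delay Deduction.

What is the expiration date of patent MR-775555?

2015-05-22

Base term: filing date + 21 years → 2 December 2011.
Interference Suspension Credit: +423 days → 28 January 2013.
Product Clearance Extension: 690 days (within the 1373-day cap) → +690 days → 19 December 2014.
Administrative Delay Adjustment: +412 days → 4 February 2016.
Prosecution Delay Deduction: −258 days → 22 May 2015.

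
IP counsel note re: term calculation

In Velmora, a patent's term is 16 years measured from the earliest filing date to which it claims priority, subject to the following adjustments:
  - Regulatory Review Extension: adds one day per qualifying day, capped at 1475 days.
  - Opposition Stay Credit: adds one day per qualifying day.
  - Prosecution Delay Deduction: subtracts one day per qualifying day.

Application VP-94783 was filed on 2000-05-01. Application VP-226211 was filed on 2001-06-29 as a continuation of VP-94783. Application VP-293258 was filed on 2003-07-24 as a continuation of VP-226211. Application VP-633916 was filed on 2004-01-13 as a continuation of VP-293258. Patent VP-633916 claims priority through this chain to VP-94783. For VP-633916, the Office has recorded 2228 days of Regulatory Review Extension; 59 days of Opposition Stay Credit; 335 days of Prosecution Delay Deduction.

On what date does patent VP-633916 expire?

August 13, 2019

Earliest priority filing: 1 May 2000.
Base term: 1 May 2000 + 16 years → 1 May 2016.
Regulatory Review Extension: 2228 days claimed exceeds the 1475-day cap, so +1475 days → 15 May 2020.
Opposition Stay Credit: +59 days → 13 July 2020.
Prosecution Delay Deduction: −335 days → 13 August 2019.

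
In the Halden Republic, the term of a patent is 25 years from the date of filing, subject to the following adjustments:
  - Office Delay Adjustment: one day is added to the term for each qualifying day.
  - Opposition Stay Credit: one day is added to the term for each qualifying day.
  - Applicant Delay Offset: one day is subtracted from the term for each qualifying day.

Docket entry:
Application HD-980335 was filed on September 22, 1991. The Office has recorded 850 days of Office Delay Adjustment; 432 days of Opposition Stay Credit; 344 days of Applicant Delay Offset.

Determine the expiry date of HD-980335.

Base term: filing date + 25 years → 22 September 2016.
Office Delay Adjustment: +850 days → 20 January 2019.
Opposition Stay Credit: +432 days → 27 March 2020.
Applicant Delay Offset: −344 days → 18 April 2019.

April 18, 2019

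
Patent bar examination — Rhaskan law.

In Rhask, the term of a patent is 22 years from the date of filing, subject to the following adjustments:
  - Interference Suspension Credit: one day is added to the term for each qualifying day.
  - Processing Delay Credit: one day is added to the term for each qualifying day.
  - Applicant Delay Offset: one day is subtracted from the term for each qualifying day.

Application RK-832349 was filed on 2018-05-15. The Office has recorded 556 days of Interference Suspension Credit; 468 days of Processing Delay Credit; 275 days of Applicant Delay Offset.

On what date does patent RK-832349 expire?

Base term: filing date + 22 years → 15 May 2040.
Interference Suspension Credit: +556 days → 22 November 2041.
Processing Delay Credit: +468 days → 5 March 2043.
Applicant Delay Offset: −275 days → 3 June 2042.

2042-06-03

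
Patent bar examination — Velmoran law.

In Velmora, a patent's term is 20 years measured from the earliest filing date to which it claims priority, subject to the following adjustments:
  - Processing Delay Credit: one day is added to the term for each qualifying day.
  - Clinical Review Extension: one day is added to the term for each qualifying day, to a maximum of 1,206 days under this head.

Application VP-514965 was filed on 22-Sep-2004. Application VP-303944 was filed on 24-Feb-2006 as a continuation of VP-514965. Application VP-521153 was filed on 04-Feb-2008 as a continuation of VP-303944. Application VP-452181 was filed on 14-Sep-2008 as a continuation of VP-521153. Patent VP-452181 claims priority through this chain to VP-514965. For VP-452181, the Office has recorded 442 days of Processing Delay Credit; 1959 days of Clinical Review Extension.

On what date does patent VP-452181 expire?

March 28, 2029

Earliest priority filing: 22 September 2004.
Base term: 22 September 2004 + 20 years → 22 September 2024.
Processing Delay Credit: +442 days → 8 December 2025.
Clinical Review Extension: 1959 days claimed exceeds the 1206-day cap, so +1206 days → 28 March 2029.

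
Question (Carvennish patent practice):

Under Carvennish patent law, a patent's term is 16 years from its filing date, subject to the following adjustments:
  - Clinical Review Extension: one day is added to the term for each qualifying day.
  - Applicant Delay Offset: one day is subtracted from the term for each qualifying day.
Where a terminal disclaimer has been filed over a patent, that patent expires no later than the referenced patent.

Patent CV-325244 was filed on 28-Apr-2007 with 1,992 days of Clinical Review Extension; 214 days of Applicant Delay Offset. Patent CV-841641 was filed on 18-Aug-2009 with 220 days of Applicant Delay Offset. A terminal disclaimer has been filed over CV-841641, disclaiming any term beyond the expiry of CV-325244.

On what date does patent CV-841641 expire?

Natural term of CV-841641:
  Base: filing + 16 years → 18 August 2025.
  Applicant Delay Offset: −220 days → 10 January 2025.
Expiry of referenced patent CV-325244:
  Base: filing + 16 years → 28 April 2023.
  Clinical Review Extension: +1992 days → 10 October 2028.
  Applicant Delay Offset: −214 days → 10 March 2028.
Terminal disclaimer: CV-841641 expires on the earlier of 10 January 2025 and 10 March 2028.

January 10, 2025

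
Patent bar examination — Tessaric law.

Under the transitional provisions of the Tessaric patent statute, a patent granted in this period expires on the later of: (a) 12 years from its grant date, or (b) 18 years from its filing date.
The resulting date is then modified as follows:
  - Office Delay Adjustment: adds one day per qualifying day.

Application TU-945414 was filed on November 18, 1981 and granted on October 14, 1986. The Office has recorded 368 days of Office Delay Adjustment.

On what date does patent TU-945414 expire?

2000-11-20

(a) grant + 12 years → 14 October 1998.
(b) filing + 18 years → 18 November 1999.
Later of the two: 18 November 1999.
Office Delay Adjustment: +368 days → 20 November 2000.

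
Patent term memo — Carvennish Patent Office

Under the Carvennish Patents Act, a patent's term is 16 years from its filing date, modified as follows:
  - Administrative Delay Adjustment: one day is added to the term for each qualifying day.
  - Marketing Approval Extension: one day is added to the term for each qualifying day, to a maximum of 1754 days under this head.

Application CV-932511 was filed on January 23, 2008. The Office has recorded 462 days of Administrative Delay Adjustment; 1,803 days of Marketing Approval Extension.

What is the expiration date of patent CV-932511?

2030-02-16

Base term: filing date + 16 years → 23 January 2024.
Administrative Delay Adjustment: +462 days → 29 April 2025.
Marketing Approval Extension: 1803 days claimed exceeds the 1754-day cap, so +1754 days → 16 February 2030.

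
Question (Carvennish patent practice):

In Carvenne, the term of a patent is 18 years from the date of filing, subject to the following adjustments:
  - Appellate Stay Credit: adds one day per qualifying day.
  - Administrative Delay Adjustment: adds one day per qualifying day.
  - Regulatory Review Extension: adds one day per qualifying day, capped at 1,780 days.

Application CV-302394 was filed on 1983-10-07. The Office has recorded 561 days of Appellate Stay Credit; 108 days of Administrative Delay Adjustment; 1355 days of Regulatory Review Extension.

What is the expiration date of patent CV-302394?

April 23, 2007

Base term: filing date + 18 years → 7 October 2001.
Appellate Stay Credit: +561 days → 21 April 2003.
Administrative Delay Adjustment: +108 days → 7 August 2003.
Regulatory Review Extension: 1355 days (within the 1780-day cap) → +1355 days → 23 April 2007.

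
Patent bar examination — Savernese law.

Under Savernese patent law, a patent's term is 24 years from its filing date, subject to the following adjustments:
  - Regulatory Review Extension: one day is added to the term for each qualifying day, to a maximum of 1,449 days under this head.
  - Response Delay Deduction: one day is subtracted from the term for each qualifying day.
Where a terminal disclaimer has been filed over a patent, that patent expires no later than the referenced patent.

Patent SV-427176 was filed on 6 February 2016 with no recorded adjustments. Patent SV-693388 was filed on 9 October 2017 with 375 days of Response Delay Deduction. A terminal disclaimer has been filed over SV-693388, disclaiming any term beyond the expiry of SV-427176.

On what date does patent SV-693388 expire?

Natural term of SV-693388:
  Base: filing + 24 years → 9 October 2041.
  Response Delay Deduction: −375 days → 29 September 2040.
Expiry of referenced patent SV-427176:
  Base: filing + 24 years → 6 February 2040.
Terminal disclaimer: SV-693388 expires on the earlier of 29 September 2040 and 6 February 2040.

February 6, 2040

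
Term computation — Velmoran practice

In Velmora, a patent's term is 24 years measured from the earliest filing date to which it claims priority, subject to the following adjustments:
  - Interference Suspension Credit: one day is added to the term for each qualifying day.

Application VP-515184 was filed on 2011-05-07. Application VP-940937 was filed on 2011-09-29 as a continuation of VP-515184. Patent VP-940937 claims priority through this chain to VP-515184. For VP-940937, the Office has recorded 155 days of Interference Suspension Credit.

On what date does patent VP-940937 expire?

2035-10-09

Earliest priority filing: 7 May 2011.
Base term: 7 May 2011 + 24 years → 7 May 2035.
Interference Suspension Credit: +155 days → 9 October 2035.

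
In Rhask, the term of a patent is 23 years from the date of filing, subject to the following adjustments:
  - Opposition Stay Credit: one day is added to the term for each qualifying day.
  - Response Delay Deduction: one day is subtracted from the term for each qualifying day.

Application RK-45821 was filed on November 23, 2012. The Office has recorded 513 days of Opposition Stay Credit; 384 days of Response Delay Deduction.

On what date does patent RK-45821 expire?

March 31, 2036

Base term: filing date + 23 years → 23 November 2035.
Opposition Stay Credit: +513 days → 19 April 2037.
Response Delay Deduction: −384 days → 31 March 2036.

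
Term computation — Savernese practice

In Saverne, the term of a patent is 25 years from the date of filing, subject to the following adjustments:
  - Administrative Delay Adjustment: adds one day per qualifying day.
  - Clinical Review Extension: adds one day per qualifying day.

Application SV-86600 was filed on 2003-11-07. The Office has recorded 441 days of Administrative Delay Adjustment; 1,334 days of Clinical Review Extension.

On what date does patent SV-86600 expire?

Base term: filing date + 25 years → 7 November 2028.
Administrative Delay Adjustment: +441 days → 22 January 2030.
Clinical Review Extension: +1334 days → 17 September 2033.

2033-09-17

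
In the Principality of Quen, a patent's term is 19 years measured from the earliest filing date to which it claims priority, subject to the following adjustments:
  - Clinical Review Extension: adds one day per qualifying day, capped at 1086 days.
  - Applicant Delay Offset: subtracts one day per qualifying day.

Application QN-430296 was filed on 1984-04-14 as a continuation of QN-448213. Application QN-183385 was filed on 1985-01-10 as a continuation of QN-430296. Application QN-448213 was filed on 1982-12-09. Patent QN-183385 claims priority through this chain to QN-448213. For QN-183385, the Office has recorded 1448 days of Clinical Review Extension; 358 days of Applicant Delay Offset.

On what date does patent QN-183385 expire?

December 7, 2003

Earliest priority filing: 9 December 1982.
Base term: 9 December 1982 + 19 years → 9 December 2001.
Clinical Review Extension: 1448 days claimed exceeds the 1086-day cap, so +1086 days → 29 November 2004.
Applicant Delay Offset: −358 days → 7 December 2003.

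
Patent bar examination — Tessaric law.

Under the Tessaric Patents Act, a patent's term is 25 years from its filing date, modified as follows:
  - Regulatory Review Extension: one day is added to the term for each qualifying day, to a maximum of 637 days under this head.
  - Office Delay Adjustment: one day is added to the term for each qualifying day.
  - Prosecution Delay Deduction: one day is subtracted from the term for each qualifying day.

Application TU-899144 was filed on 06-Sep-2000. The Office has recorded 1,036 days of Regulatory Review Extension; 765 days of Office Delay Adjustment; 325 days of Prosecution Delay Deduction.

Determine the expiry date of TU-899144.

Base term: filing date + 25 years → 6 September 2025.
Regulatory Review Extension: 1036 days claimed exceeds the 637-day cap, so +637 days → 5 June 2027.
Office Delay Adjustment: +765 days → 9 July 2029.
Prosecution Delay Deduction: −325 days → 18 August 2028.

2028-08-18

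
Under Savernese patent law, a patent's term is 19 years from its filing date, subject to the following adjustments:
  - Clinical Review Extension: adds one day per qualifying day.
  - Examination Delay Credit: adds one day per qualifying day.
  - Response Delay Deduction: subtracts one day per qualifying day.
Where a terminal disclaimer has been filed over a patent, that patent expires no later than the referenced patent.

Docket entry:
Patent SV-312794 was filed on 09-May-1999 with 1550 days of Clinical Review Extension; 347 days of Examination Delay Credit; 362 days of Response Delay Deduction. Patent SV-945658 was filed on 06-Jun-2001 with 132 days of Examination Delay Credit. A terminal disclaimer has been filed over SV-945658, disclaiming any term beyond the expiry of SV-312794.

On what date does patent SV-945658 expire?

Natural term of SV-945658:
  Base: filing + 19 years → 6 June 2020.
  Examination Delay Credit: +132 days → 16 October 2020.
Expiry of referenced patent SV-312794:
  Base: filing + 19 years → 9 May 2018.
  Clinical Review Extension: +1550 days → 6 August 2022.
  Examination Delay Credit: +347 days → 19 July 2023.
  Response Delay Deduction: −362 days → 22 July 2022.
Terminal disclaimer: SV-945658 expires on the earlier of 16 October 2020 and 22 July 2022.

October 16, 2020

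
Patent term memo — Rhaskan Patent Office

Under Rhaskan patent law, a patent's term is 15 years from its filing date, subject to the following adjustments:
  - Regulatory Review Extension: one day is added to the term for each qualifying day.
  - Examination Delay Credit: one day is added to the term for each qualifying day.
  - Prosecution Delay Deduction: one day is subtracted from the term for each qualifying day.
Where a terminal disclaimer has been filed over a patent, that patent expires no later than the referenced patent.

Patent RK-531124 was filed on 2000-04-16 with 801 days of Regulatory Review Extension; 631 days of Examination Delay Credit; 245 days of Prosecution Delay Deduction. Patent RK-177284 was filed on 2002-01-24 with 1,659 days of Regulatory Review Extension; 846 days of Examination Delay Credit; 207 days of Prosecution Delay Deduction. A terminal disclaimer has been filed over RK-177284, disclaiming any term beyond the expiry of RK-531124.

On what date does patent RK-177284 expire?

2018-07-16

Natural term of RK-177284:
  Base: filing + 15 years → 24 January 2017.
  Regulatory Review Extension: +1659 days → 10 August 2021.
  Examination Delay Credit: +846 days → 4 December 2023.
  Prosecution Delay Deduction: −207 days → 11 May 2023.
Expiry of referenced patent RK-531124:
  Base: filing + 15 years → 16 April 2015.
  Regulatory Review Extension: +801 days → 25 June 2017.
  Examination Delay Credit: +631 days → 18 March 2019.
  Prosecution Delay Deduction: −245 days → 16 July 2018.
Terminal disclaimer: RK-177284 expires on the earlier of 11 May 2023 and 16 July 2018.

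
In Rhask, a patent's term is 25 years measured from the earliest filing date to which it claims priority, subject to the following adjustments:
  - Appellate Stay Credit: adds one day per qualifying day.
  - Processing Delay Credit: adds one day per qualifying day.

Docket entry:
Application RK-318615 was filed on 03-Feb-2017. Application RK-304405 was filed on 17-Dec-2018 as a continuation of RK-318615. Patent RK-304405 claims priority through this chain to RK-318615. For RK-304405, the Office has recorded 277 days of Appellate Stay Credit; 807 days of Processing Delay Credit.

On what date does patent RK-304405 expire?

Earliest priority filing: 3 February 2017.
Base term: 3 February 2017 + 25 years → 3 February 2042.
Appellate Stay Credit: +277 days → 7 November 2042.
Processing Delay Credit: +807 days → 22 January 2045.

2045-01-22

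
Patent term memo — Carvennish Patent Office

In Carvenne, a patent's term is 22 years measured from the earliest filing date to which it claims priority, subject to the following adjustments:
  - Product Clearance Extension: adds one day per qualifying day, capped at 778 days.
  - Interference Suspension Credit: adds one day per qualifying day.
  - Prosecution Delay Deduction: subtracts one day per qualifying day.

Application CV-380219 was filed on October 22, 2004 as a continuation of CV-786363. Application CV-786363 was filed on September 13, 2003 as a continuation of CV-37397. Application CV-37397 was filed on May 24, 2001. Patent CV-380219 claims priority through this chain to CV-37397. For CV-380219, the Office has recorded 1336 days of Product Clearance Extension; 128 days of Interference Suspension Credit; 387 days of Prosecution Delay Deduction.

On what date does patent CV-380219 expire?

Earliest priority filing: 24 May 2001.
Base term: 24 May 2001 + 22 years → 24 May 2023.
Product Clearance Extension: 1336 days claimed exceeds the 778-day cap, so +778 days → 10 July 2025.
Interference Suspension Credit: +128 days → 15 November 2025.
Prosecution Delay Deduction: −387 days → 24 October 2024.

2024-10-24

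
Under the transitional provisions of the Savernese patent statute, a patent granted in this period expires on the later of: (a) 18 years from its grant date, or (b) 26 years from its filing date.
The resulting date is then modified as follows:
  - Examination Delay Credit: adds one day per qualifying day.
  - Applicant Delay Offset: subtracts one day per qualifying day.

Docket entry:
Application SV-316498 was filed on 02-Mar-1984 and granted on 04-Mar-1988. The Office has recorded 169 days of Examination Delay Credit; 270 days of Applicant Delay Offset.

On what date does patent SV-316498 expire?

2009-11-21

(a) grant + 18 years → 4 March 2006.
(b) filing + 26 years → 2 March 2010.
Later of the two: 2 March 2010.
Examination Delay Credit: +169 days → 18 August 2010.
Applicant Delay Offset: −270 days → 21 November 2009.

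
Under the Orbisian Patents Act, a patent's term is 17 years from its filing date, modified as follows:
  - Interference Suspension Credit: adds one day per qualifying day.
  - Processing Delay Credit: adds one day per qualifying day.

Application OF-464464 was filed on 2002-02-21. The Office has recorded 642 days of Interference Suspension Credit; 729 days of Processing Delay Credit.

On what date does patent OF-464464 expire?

2022-11-23

Base term: filing date + 17 years → 21 February 2019.
Interference Suspension Credit: +642 days → 24 November 2020.
Processing Delay Credit: +729 days → 23 November 2022.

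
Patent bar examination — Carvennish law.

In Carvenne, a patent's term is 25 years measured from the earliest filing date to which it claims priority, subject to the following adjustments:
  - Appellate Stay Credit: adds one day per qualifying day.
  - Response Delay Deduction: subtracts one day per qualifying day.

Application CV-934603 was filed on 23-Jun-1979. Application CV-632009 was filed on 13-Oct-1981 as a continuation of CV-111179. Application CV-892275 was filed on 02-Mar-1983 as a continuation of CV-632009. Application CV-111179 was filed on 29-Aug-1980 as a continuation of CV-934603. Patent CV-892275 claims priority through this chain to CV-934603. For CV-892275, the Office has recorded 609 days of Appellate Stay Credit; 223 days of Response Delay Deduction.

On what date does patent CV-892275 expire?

2005-07-14

Earliest priority filing: 23 June 1979.
Base term: 23 June 1979 + 25 years → 23 June 2004.
Appellate Stay Credit: +609 days → 22 February 2006.
Response Delay Deduction: −223 days → 14 July 2005.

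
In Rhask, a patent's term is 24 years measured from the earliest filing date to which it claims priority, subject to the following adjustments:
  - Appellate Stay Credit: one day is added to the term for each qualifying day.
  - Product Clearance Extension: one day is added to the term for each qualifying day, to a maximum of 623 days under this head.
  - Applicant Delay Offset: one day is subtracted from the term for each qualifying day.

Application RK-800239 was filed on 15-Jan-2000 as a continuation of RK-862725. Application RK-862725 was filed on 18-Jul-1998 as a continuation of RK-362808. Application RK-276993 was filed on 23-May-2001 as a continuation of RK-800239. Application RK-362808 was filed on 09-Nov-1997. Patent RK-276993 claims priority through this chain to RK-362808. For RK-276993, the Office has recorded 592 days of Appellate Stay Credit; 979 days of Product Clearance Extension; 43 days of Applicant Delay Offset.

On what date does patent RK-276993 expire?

2025-01-24

Earliest priority filing: 9 November 1997.
Base term: 9 November 1997 + 24 years → 9 November 2021.
Appellate Stay Credit: +592 days → 24 June 2023.
Product Clearance Extension: 979 days claimed exceeds the 623-day cap, so +623 days → 8 March 2025.
Applicant Delay Offset: −43 days → 24 January 2025.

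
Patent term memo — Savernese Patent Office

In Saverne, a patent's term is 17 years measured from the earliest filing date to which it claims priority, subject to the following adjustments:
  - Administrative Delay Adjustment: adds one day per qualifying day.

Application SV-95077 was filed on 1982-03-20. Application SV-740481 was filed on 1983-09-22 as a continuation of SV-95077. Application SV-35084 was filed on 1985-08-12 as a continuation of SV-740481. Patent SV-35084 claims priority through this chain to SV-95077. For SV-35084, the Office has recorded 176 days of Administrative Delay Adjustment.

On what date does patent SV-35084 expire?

Earliest priority filing: 20 March 1982.
Base term: 20 March 1982 + 17 years → 20 March 1999.
Administrative Delay Adjustment: +176 days → 12 September 1999.

September 12, 1999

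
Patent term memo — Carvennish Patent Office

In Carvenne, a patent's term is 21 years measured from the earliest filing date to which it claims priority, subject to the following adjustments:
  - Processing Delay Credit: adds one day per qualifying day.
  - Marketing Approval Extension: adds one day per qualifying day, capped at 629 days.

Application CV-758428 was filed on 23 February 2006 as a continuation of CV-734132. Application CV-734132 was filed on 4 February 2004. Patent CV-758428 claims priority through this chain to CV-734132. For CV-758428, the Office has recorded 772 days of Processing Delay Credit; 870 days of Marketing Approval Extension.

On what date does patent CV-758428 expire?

Earliest priority filing: 4 February 2004.
Base term: 4 February 2004 + 21 years → 4 February 2025.
Processing Delay Credit: +772 days → 18 March 2027.
Marketing Approval Extension: 870 days claimed exceeds the 629-day cap, so +629 days → 6 December 2028.

2028-12-06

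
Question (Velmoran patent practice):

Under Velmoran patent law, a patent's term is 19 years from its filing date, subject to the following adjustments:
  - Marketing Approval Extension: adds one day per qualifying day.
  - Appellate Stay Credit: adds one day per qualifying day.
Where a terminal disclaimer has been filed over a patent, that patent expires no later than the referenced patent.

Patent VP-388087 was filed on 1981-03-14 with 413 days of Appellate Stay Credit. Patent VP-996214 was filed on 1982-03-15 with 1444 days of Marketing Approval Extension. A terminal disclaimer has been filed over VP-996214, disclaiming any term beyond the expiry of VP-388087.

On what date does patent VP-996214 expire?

Natural term of VP-996214:
  Base: filing + 19 years → 15 March 2001.
  Marketing Approval Extension: +1444 days → 26 February 2005.
Expiry of referenced patent VP-388087:
  Base: filing + 19 years → 14 March 2000.
  Appellate Stay Credit: +413 days → 1 May 2001.
Terminal disclaimer: VP-996214 expires on the earlier of 26 February 2005 and 1 May 2001.

May 1, 2001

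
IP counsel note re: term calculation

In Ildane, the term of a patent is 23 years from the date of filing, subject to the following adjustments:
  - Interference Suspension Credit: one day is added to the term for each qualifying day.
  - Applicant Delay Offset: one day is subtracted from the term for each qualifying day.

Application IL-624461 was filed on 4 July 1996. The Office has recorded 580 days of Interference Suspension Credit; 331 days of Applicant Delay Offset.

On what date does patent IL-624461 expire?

Base term: filing date + 23 years → 4 July 2019.
Interference Suspension Credit: +580 days → 3 February 2021.
Applicant Delay Offset: −331 days → 9 March 2020.

2020-03-09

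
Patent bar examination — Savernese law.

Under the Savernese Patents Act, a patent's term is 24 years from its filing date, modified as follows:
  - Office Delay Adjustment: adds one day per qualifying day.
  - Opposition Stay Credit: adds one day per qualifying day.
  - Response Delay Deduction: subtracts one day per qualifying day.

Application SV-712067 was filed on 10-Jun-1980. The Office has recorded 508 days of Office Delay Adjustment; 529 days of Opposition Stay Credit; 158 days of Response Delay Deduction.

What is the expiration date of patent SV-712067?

2006-11-06

Base term: filing date + 24 years → 10 June 2004.
Office Delay Adjustment: +508 days → 31 October 2005.
Opposition Stay Credit: +529 days → 13 April 2007.
Response Delay Deduction: −158 days → 6 November 2006.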